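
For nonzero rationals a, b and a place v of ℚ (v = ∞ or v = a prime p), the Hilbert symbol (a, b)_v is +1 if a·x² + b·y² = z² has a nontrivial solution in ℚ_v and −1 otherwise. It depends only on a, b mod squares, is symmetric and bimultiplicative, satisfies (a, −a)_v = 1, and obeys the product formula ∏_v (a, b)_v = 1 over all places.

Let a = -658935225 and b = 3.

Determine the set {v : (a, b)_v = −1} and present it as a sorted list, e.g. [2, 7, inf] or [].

Mod squares: a ≡ -17329, b ≡ 3. Check v ∈ {∞, 2, 3, 5, 13, 31, 43}.
v=2: v_2(a)=0, v_2(b)=0; units ≡ 7, 3 (mod 8); ε·ε+αω+βω = 1·1+0·1+0·0 ≡ 1  ⇒  (a,b)_2 = -1.
v=43: a=43^1·(≡7), b=43^0·(≡3) mod 43; (7|43)=-1, (3|43)=-1; (−1)^{1·0·21}·(-1)^0·(-1)^1 = -1.
v=3: a=3^2·(≡2), b=3^1·(≡1) mod 3; (2|3)=-1, (1|3)=+1; (−1)^{2·1·1}·(-1)^1·(+1)^2 = -1.
v=31: a=31^1·(≡12), b=31^0·(≡3) mod 31; (12|31)=-1, (3|31)=-1; (−1)^{1·0·15}·(-1)^0·(-1)^1 = -1.
v=5: a=5^2·(≡1), b=5^0·(≡3) mod 5; (1|5)=+1, (3|5)=-1; (−1)^{2·0·2}·(+1)^0·(-1)^2 = +1.
v=13: a=13^3·(≡11), b=13^0·(≡3) mod 13; (11|13)=-1, (3|13)=+1; (−1)^{3·0·6}·(-1)^0·(+1)^3 = +1.
v=∞: -17329 < 0 and 3 > 0  ⇒  (a,b)_∞ = +1.
|Ram(-17329, 3)| = 4, even; anisotropic at {2, 3, 31, 43}.

[2, 3, 31, 43]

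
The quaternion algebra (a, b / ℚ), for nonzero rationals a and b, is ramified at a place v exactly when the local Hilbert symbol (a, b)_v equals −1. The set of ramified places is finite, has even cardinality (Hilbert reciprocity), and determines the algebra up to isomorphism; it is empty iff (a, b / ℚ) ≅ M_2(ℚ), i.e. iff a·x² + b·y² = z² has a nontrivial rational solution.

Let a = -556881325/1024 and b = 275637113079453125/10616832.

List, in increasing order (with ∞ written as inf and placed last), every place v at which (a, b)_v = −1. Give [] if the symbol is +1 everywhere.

Mod squares: a ≡ -13, b ≡ 170170. Check v ∈ {∞, 2, 3, 5, 7, 11, 13, 17}.
v=3: a=3^0·(≡2), b=3^-4·(≡1) mod 3; (2|3)=-1, (1|3)=+1; (−1)^{0·-4·1}·(-1)^-4·(+1)^0 = +1.
v=17: a=17^2·(≡2), b=17^3·(≡14) mod 17; (2|17)=+1, (14|17)=-1; (−1)^{2·3·8}·(+1)^3·(-1)^2 = +1.
v=13: a=13^1·(≡12), b=13^1·(≡9) mod 13; (12|13)=+1, (9|13)=+1; (−1)^{1·1·6}·(+1)^1·(+1)^1 = +1.
v=7: a=7^2·(≡1), b=7^3·(≡5) mod 7; (1|7)=+1, (5|7)=-1; (−1)^{2·3·3}·(+1)^3·(-1)^2 = +1.
v=2: v_2(a)=-10, v_2(b)=-17; units ≡ 3, 5 (mod 8); ε·ε+αω+βω = 1·0+-10·1+-17·1 ≡ 1  ⇒  (a,b)_2 = -1.
v=5: a=5^2·(≡3), b=5^7·(≡1) mod 5; (3|5)=-1, (1|5)=+1; (−1)^{2·7·2}·(-1)^7·(+1)^2 = -1.
v=11: a=11^2·(≡9), b=11^5·(≡3) mod 11; (9|11)=+1, (3|11)=+1; (−1)^{2·5·5}·(+1)^5·(+1)^2 = +1.
v=∞: -13 < 0 and 170170 > 0  ⇒  (a,b)_∞ = +1.
(-13, 170170 / ℚ) ramifies at {2, 5}: a division algebra.

[2, 5]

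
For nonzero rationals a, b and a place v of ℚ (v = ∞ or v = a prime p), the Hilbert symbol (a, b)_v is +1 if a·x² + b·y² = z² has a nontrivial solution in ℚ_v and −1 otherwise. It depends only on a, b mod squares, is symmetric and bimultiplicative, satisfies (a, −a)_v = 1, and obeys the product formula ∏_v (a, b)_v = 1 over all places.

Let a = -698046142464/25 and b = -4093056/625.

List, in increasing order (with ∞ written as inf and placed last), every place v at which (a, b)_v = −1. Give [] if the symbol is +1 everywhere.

[2, 17, 19, inf]

Mod squares: a ≡ -6, b ≡ -7106. Check v ∈ {∞, 2, 3, 5, 11, 17, 19}.
v=3: a=3^3·(≡1), b=3^2·(≡1) mod 3; (1|3)=+1, (1|3)=+1; (−1)^{3·2·1}·(+1)^2·(+1)^3 = +1.
v=2: v_2(a)=11, v_2(b)=7; units ≡ 5, 7 (mod 8); ε·ε+αω+βω = 0·1+11·0+7·1 ≡ 1  ⇒  (a,b)_2 = -1.
v=11: a=11^2·(≡9), b=11^1·(≡5) mod 11; (9|11)=+1, (5|11)=+1; (−1)^{2·1·5}·(+1)^1·(+1)^2 = +1.
v=5: a=5^-2·(≡1), b=5^-4·(≡4) mod 5; (1|5)=+1, (4|5)=+1; (−1)^{-2·-4·2}·(+1)^-4·(+1)^-2 = +1.
v=∞: -6 < 0 and -7106 < 0  ⇒  (a,b)_∞ = -1.
v=19: a=19^2·(≡10), b=19^1·(≡1) mod 19; (10|19)=-1, (1|19)=+1; (−1)^{2·1·9}·(-1)^1·(+1)^2 = -1.
v=17: a=17^2·(≡5), b=17^1·(≡12) mod 17; (5|17)=-1, (12|17)=-1; (−1)^{2·1·8}·(-1)^1·(-1)^2 = -1.
(-6, -7106 / ℚ) ramifies at {2, 17, 19, ∞}: a division algebra.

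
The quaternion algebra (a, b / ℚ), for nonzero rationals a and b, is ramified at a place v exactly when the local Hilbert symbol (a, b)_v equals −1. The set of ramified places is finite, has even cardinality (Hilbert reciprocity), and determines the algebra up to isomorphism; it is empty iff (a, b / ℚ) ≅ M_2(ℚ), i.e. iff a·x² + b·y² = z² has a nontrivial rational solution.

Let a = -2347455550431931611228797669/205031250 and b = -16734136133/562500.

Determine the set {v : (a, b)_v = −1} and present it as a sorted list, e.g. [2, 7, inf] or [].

Mod squares: a ≡ -703018, b ≡ -103037. Check v ∈ {∞, 2, 3, 5, 11, 13, 17, 19, 23, 29, 31}.
v=3: a=3^-8·(≡2), b=3^-2·(≡1) mod 3; (2|3)=-1, (1|3)=+1; (−1)^{-8·-2·1}·(-1)^-2·(+1)^-8 = +1.
v=23: a=23^1·(≡3), b=23^0·(≡13) mod 23; (3|23)=+1, (13|23)=+1; (−1)^{1·0·11}·(+1)^0·(+1)^1 = +1.
v=11: a=11^2·(≡5), b=11^1·(≡9) mod 11; (5|11)=+1, (9|11)=+1; (−1)^{2·1·5}·(+1)^1·(+1)^2 = +1.
v=19: a=19^6·(≡6), b=19^1·(≡1) mod 19; (6|19)=+1, (1|19)=+1; (−1)^{6·1·9}·(+1)^1·(+1)^6 = +1.
v=5: a=5^-6·(≡3), b=5^-6·(≡2) mod 5; (3|5)=-1, (2|5)=-1; (−1)^{-6·-6·2}·(-1)^-6·(-1)^-6 = +1.
v=31: a=31^1·(≡10), b=31^2·(≡1) mod 31; (10|31)=+1, (1|31)=+1; (−1)^{1·2·15}·(+1)^2·(+1)^1 = +1.
v=2: v_2(a)=-1, v_2(b)=-2; units ≡ 3, 3 (mod 8); ε·ε+αω+βω = 1·1+-1·1+-2·1 ≡ 0  ⇒  (a,b)_2 = +1.
v=17: a=17^3·(≡12), b=17^1·(≡16) mod 17; (12|17)=-1, (16|17)=+1; (−1)^{3·1·8}·(-1)^1·(+1)^3 = -1.
v=29: a=29^3·(≡11), b=29^1·(≡26) mod 29; (11|29)=-1, (26|29)=-1; (−1)^{3·1·14}·(-1)^1·(-1)^3 = +1.
v=∞: -703018 < 0 and -103037 < 0  ⇒  (a,b)_∞ = -1.
v=13: a=13^6·(≡1), b=13^2·(≡4) mod 13; (1|13)=+1, (4|13)=+1; (−1)^{6·2·6}·(+1)^2·(+1)^6 = +1.
Ram(-703018, -103037) = {17, ∞}; no ℚ_17-point on the conic.

[17, inf]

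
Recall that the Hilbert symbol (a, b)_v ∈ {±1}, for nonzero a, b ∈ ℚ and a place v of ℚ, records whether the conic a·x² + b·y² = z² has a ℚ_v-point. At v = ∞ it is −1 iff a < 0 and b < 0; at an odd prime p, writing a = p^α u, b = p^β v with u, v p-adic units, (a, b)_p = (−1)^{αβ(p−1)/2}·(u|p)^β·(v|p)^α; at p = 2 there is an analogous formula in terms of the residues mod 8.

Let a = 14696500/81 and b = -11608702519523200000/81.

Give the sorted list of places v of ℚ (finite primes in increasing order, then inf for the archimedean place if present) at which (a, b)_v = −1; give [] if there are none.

[5, 7, 13, 17]

Mod squares: a ≡ 146965, b ≡ -20995. Check v ∈ {∞, 2, 3, 5, 7, 13, 17, 19}.
v=17: a=17^1·(≡13), b=17^3·(≡5) mod 17; (13|17)=+1, (5|17)=-1; (−1)^{1·3·8}·(+1)^3·(-1)^1 = -1.
v=2: v_2(a)=2, v_2(b)=10; units ≡ 5, 5 (mod 8); ε·ε+αω+βω = 0·0+2·1+10·1 ≡ 0  ⇒  (a,b)_2 = +1.
v=7: a=7^1·(≡1), b=7^2·(≡5) mod 7; (1|7)=+1, (5|7)=-1; (−1)^{1·2·3}·(+1)^2·(-1)^1 = -1.
v=∞: 146965 > 0 and -20995 < 0  ⇒  (a,b)_∞ = +1.
v=5: a=5^3·(≡2), b=5^5·(≡1) mod 5; (2|5)=-1, (1|5)=+1; (−1)^{3·5·2}·(-1)^5·(+1)^3 = -1.
v=13: a=13^1·(≡11), b=13^3·(≡3) mod 13; (11|13)=-1, (3|13)=+1; (−1)^{1·3·6}·(-1)^3·(+1)^1 = -1.
v=19: a=19^1·(≡2), b=19^3·(≡6) mod 19; (2|19)=-1, (6|19)=+1; (−1)^{1·3·9}·(-1)^3·(+1)^1 = +1.
v=3: a=3^-4·(≡1), b=3^-4·(≡2) mod 3; (1|3)=+1, (2|3)=-1; (−1)^{-4·-4·1}·(+1)^-4·(-1)^-4 = +1.
Ram(146965, -20995) = {5, 7, 13, 17}; no ℚ_5-point on the conic.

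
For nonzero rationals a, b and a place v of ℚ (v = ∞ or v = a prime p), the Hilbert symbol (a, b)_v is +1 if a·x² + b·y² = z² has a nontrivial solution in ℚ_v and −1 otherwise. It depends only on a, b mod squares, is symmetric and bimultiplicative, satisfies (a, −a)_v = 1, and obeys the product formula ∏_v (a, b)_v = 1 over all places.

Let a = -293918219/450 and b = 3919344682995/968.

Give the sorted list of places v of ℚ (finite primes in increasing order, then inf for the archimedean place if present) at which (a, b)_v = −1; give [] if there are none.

(a, b) ≡ (-22678, 20326390) mod (ℚ^×)²; places V = {2, 3, 5, 7, 11, 17, 19, 23, 29, 31, ∞}.
(a,b)_∞: sgn(-22678)=−, sgn(20326390)=+, so +1.
(a,b)_7: α=2, u≡2; β=1, v≡2 (mod 7); (2|7)=+1, (2|7)=+1; sign (−1)^0·+1^1·+1^2 = +1.
(a,b)_5: α=-2, u≡2; β=1, v≡3 (mod 5); (2|5)=-1, (3|5)=-1; sign (−1)^0·-1^1·-1^-2 = -1.
(a,b)_17: α=1, u≡2; β=1, v≡1 (mod 17); (2|17)=+1, (1|17)=+1; sign (−1)^0·+1^1·+1^1 = +1.
(a,b)_19: α=0, u≡3; β=1, v≡15 (mod 19); (3|19)=-1, (15|19)=-1; sign (−1)^0·-1^1·-1^0 = -1.
(a,b)_2: α=-1, β=-3; u≡5, v≡3 (mod 8); ε(u)ε(v)=0·1, αω(v)=-1·1, βω(u)=-3·1; sum ≡ 0  ⇒  +1.
(a,b)_23: α=3, u≡3; β=2, v≡8 (mod 23); (3|23)=+1, (8|23)=+1; sign (−1)^0·+1^2·+1^3 = +1.
(a,b)_11: α=0, u≡1; β=-2, v≡2 (mod 11); (1|11)=+1, (2|11)=-1; sign (−1)^0·+1^-2·-1^0 = +1.
(a,b)_3: α=-2, u≡2; β=6, v≡1 (mod 3); (2|3)=-1, (1|3)=+1; sign (−1)^0·-1^6·+1^-2 = +1.
(a,b)_29: α=1, u≡24; β=1, v≡22 (mod 29); (24|29)=+1, (22|29)=+1; sign (−1)^0·+1^1·+1^1 = +1.
(a,b)_31: α=0, u≡8; β=1, v≡25 (mod 31); (8|31)=+1, (25|31)=+1; sign (−1)^0·+1^1·+1^0 = +1.
(-22678, 20326390 / ℚ) ramifies at {5, 19}: a division algebra.

[5, 19]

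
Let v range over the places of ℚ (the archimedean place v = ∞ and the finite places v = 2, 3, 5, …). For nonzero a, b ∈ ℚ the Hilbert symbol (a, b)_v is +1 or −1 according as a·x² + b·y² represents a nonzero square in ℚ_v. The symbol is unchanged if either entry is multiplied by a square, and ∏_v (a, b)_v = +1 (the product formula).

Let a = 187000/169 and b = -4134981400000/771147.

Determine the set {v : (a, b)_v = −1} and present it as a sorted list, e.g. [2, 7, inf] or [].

[11, 19]

(a, b) ≡ (1870, -4845) mod (ℚ^×)²; places V = {2, 3, 5, 11, 13, 17, 19, 23, ∞}.
(a,b)_2: α=3, β=6; u≡7, v≡3 (mod 8); ε(u)ε(v)=1·1, αω(v)=3·1, βω(u)=6·0; sum ≡ 0  ⇒  +1.
(a,b)_5: α=3, u≡4; β=5, v≡1 (mod 5); (4|5)=+1, (1|5)=+1; sign (−1)^0·+1^5·+1^3 = +1.
(a,b)_17: α=1, u≡16; β=1, v≡4 (mod 17); (16|17)=+1, (4|17)=+1; sign (−1)^0·+1^1·+1^1 = +1.
(a,b)_11: α=1, u≡4; β=2, v≡10 (mod 11); (4|11)=+1, (10|11)=-1; sign (−1)^0·+1^2·-1^1 = -1.
(a,b)_19: α=0, u≡18; β=1, v≡4 (mod 19); (18|19)=-1, (4|19)=+1; sign (−1)^0·-1^1·+1^0 = -1.
(a,b)_13: α=-2, u≡8; β=-4, v≡4 (mod 13); (8|13)=-1, (4|13)=+1; sign (−1)^0·-1^-4·+1^-2 = +1.
(a,b)_23: α=0, u≡7; β=2, v≡16 (mod 23); (7|23)=-1, (16|23)=+1; sign (−1)^0·-1^2·+1^0 = +1.
(a,b)_3: α=0, u≡1; β=-3, v≡2 (mod 3); (1|3)=+1, (2|3)=-1; sign (−1)^0·+1^-3·-1^0 = +1.
(a,b)_∞: sgn(1870)=+, sgn(-4845)=−, so +1.
(1870, -4845 / ℚ) ramifies at {11, 19}: a division algebra.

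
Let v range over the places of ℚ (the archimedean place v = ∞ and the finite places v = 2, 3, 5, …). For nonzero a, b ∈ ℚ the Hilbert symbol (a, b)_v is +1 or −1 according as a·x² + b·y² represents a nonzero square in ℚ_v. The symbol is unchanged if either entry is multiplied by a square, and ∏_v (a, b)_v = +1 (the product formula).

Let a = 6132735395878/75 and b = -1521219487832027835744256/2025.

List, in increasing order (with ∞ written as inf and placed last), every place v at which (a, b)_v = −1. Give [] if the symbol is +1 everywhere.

Mod squares: a ≡ 1794, b ≡ -101269. Check v ∈ {∞, 2, 3, 5, 7, 13, 17, 23, 37}.
v=37: a=37^2·(≡6), b=37^3·(≡10) mod 37; (6|37)=-1, (10|37)=+1; (−1)^{2·3·18}·(-1)^3·(+1)^2 = -1.
v=5: a=5^-2·(≡1), b=5^-2·(≡4) mod 5; (1|5)=+1, (4|5)=+1; (−1)^{-2·-2·2}·(+1)^-2·(+1)^-2 = +1.
v=17: a=17^2·(≡4), b=17^3·(≡5) mod 17; (4|17)=+1, (5|17)=-1; (−1)^{2·3·8}·(+1)^3·(-1)^2 = +1.
v=∞: 1794 > 0 and -101269 < 0  ⇒  (a,b)_∞ = +1.
v=13: a=13^1·(≡2), b=13^2·(≡1) mod 13; (2|13)=-1, (1|13)=+1; (−1)^{1·2·6}·(-1)^2·(+1)^1 = +1.
v=3: a=3^-1·(≡1), b=3^-4·(≡2) mod 3; (1|3)=+1, (2|3)=-1; (−1)^{-1·-4·1}·(+1)^-4·(-1)^-1 = -1.
v=2: v_2(a)=1, v_2(b)=14; units ≡ 1, 3 (mod 8); ε·ε+αω+βω = 0·1+1·1+14·0 ≡ 1  ⇒  (a,b)_2 = -1.
v=7: a=7^2·(≡1), b=7^3·(≡1) mod 7; (1|7)=+1, (1|7)=+1; (−1)^{2·3·3}·(+1)^3·(+1)^2 = +1.
v=23: a=23^3·(≡4), b=23^5·(≡9) mod 23; (4|23)=+1, (9|23)=+1; (−1)^{3·5·11}·(+1)^5·(+1)^3 = -1.
(1794, -101269 / ℚ) ramifies at {2, 3, 23, 37}: a division algebra.

[2, 3, 23, 37]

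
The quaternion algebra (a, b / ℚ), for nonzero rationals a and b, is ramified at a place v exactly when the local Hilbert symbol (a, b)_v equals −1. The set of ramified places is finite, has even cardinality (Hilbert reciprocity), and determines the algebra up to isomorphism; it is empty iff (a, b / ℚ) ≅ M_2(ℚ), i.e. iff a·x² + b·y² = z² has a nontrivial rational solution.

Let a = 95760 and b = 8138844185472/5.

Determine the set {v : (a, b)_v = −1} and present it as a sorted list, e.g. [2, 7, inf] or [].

[3, 13]

(a, b) ≡ (665, 81510) mod (ℚ^×)²; places V = {2, 3, 5, 7, 11, 13, 19, ∞}.
(a,b)_3: α=2, u≡2; β=3, v≡2 (mod 3); (2|3)=-1, (2|3)=-1; sign (−1)^0·-1^3·-1^2 = -1.
(a,b)_13: α=0, u≡2; β=1, v≡3 (mod 13); (2|13)=-1, (3|13)=+1; sign (−1)^0·-1^1·+1^0 = -1.
(a,b)_2: α=4, β=7; u≡1, v≡3 (mod 8); ε(u)ε(v)=0·1, αω(v)=4·1, βω(u)=7·0; sum ≡ 0  ⇒  +1.
(a,b)_7: α=1, u≡2; β=4, v≡4 (mod 7); (2|7)=+1, (4|7)=+1; sign (−1)^0·+1^4·+1^1 = +1.
(a,b)_19: α=1, u≡5; β=3, v≡10 (mod 19); (5|19)=+1, (10|19)=-1; sign (−1)^1·+1^3·-1^1 = +1.
(a,b)_11: α=0, u≡5; β=1, v≡10 (mod 11); (5|11)=+1, (10|11)=-1; sign (−1)^0·+1^1·-1^0 = +1.
(a,b)_5: α=1, u≡2; β=-1, v≡2 (mod 5); (2|5)=-1, (2|5)=-1; sign (−1)^0·-1^-1·-1^1 = +1.
(a,b)_∞: sgn(665)=+, sgn(81510)=+, so +1.
Ram(665, 81510) = {3, 13}; no ℚ_3-point on the conic.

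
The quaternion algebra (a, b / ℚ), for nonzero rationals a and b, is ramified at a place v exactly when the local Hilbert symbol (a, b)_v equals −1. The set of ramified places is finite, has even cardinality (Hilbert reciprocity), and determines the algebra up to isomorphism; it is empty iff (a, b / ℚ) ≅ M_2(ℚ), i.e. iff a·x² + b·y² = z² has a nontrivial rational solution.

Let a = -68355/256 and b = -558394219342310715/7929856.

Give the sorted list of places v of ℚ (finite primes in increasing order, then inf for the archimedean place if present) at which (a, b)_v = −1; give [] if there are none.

(a, b) ≡ (-155, -1964315) mod (ℚ^×)²; places V = {2, 3, 5, 7, 11, 13, 19, 23, 29, 31, ∞}.
(a,b)_7: α=2, u≡3; β=4, v≡2 (mod 7); (3|7)=-1, (2|7)=+1; sign (−1)^0·-1^4·+1^2 = +1.
(a,b)_3: α=2, u≡1; β=6, v≡1 (mod 3); (1|3)=+1, (1|3)=+1; sign (−1)^0·+1^6·+1^2 = +1.
(a,b)_5: α=1, u≡4; β=1, v≡2 (mod 5); (4|5)=+1, (2|5)=-1; sign (−1)^0·+1^1·-1^1 = -1.
(a,b)_∞: sgn(-155)=−, sgn(-1964315)=−, so -1.
(a,b)_29: α=0, u≡12; β=1, v≡16 (mod 29); (12|29)=-1, (16|29)=+1; sign (−1)^0·-1^1·+1^0 = -1.
(a,b)_23: α=0, u≡8; β=1, v≡19 (mod 23); (8|23)=+1, (19|23)=-1; sign (−1)^0·+1^1·-1^0 = +1.
(a,b)_13: α=0, u≡10; β=2, v≡8 (mod 13); (10|13)=+1, (8|13)=-1; sign (−1)^0·+1^2·-1^0 = +1.
(a,b)_11: α=0, u≡7; β=-2, v≡6 (mod 11); (7|11)=-1, (6|11)=-1; sign (−1)^0·-1^-2·-1^0 = +1.
(a,b)_2: α=-8, β=-16; u≡5, v≡5 (mod 8); ε(u)ε(v)=0·0, αω(v)=-8·1, βω(u)=-16·1; sum ≡ 0  ⇒  +1.
(a,b)_31: α=1, u≡15; β=3, v≡6 (mod 31); (15|31)=-1, (6|31)=-1; sign (−1)^1·-1^3·-1^1 = -1.
(a,b)_19: α=0, u≡5; β=1, v≡10 (mod 19); (5|19)=+1, (10|19)=-1; sign (−1)^0·+1^1·-1^0 = +1.
(-155, -1964315 / ℚ) ramifies at {5, 29, 31, ∞}: a division algebra.

[5, 29, 31, inf]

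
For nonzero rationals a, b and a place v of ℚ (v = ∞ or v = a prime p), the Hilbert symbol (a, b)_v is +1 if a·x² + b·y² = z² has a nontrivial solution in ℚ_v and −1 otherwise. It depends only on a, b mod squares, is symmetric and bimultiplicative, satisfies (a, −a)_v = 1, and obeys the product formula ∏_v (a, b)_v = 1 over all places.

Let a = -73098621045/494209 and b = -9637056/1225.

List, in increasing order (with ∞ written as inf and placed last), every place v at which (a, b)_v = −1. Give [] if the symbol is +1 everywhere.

Mod squares: a ≡ -10005, b ≡ -11. Check v ∈ {∞, 2, 3, 5, 7, 11, 13, 17, 19, 23, 29, 37, 53}.
v=17: a=17^2·(≡8), b=17^0·(≡6) mod 17; (8|17)=+1, (6|17)=-1; (−1)^{2·0·8}·(+1)^0·(-1)^2 = +1.
v=13: a=13^0·(≡5), b=13^2·(≡11) mod 13; (5|13)=-1, (11|13)=-1; (−1)^{0·2·6}·(-1)^2·(-1)^0 = +1.
v=29: a=29^1·(≡17), b=29^0·(≡3) mod 29; (17|29)=-1, (3|29)=-1; (−1)^{1·0·14}·(-1)^0·(-1)^1 = -1.
v=2: v_2(a)=0, v_2(b)=6; units ≡ 3, 5 (mod 8); ε·ε+αω+βω = 1·0+0·1+6·1 ≡ 0  ⇒  (a,b)_2 = +1.
v=53: a=53^2·(≡50), b=53^0·(≡42) mod 53; (50|53)=-1, (42|53)=+1; (−1)^{2·0·26}·(-1)^0·(+1)^2 = +1.
v=3: a=3^3·(≡1), b=3^4·(≡1) mod 3; (1|3)=+1, (1|3)=+1; (−1)^{3·4·1}·(+1)^4·(+1)^3 = +1.
v=23: a=23^1·(≡13), b=23^0·(≡6) mod 23; (13|23)=+1, (6|23)=+1; (−1)^{1·0·11}·(+1)^0·(+1)^1 = +1.
v=11: a=11^0·(≡1), b=11^1·(≡8) mod 11; (1|11)=+1, (8|11)=-1; (−1)^{0·1·5}·(+1)^1·(-1)^0 = +1.
v=∞: -10005 < 0 and -11 < 0  ⇒  (a,b)_∞ = -1.
v=19: a=19^-2·(≡10), b=19^0·(≡18) mod 19; (10|19)=-1, (18|19)=-1; (−1)^{-2·0·9}·(-1)^0·(-1)^-2 = +1.
v=7: a=7^0·(≡6), b=7^-2·(≡3) mod 7; (6|7)=-1, (3|7)=-1; (−1)^{0·-2·3}·(-1)^-2·(-1)^0 = +1.
v=37: a=37^-2·(≡19), b=37^0·(≡28) mod 37; (19|37)=-1, (28|37)=+1; (−1)^{-2·0·18}·(-1)^0·(+1)^-2 = +1.
v=5: a=5^1·(≡4), b=5^-2·(≡1) mod 5; (4|5)=+1, (1|5)=+1; (−1)^{1·-2·2}·(+1)^-2·(+1)^1 = +1.
Ram(-10005, -11) = {29, ∞}; no ℚ_29-point on the conic.

[29, inf]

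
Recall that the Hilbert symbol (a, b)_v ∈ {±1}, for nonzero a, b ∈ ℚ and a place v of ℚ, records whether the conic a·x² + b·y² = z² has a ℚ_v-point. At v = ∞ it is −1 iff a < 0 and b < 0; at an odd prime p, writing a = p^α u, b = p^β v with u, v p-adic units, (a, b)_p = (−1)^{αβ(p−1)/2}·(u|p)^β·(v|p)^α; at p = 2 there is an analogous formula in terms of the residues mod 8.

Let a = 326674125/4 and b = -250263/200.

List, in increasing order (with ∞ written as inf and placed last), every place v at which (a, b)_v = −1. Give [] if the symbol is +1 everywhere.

[2, 3, 13, 17, 19, 23, 29, 31]

(a, b) ≡ (1451885, -55614) mod (ℚ^×)²; places V = {2, 3, 5, 13, 17, 19, 23, 29, 31, ∞}.
(a,b)_13: α=0, u≡6; β=1, v≡3 (mod 13); (6|13)=-1, (3|13)=+1; sign (−1)^0·-1^1·+1^0 = -1.
(a,b)_29: α=1, u≡17; β=0, v≡17 (mod 29); (17|29)=-1, (17|29)=-1; sign (−1)^0·-1^0·-1^1 = -1.
(a,b)_19: α=1, u≡7; β=0, v≡10 (mod 19); (7|19)=+1, (10|19)=-1; sign (−1)^0·+1^0·-1^1 = -1.
(a,b)_3: α=2, u≡2; β=3, v≡2 (mod 3); (2|3)=-1, (2|3)=-1; sign (−1)^0·-1^3·-1^2 = -1.
(a,b)_23: α=0, u≡22; β=1, v≡20 (mod 23); (22|23)=-1, (20|23)=-1; sign (−1)^0·-1^1·-1^0 = -1.
(a,b)_∞: sgn(1451885)=+, sgn(-55614)=−, so +1.
(a,b)_2: α=-2, β=-3; u≡5, v≡1 (mod 8); ε(u)ε(v)=0·0, αω(v)=-2·0, βω(u)=-3·1; sum ≡ 1  ⇒  -1.
(a,b)_31: α=1, u≡19; β=1, v≡19 (mod 31); (19|31)=+1, (19|31)=+1; sign (−1)^1·+1^1·+1^1 = -1.
(a,b)_17: α=1, u≡14; β=0, v≡10 (mod 17); (14|17)=-1, (10|17)=-1; sign (−1)^0·-1^0·-1^1 = -1.
(a,b)_5: α=3, u≡2; β=-2, v≡4 (mod 5); (2|5)=-1, (4|5)=+1; sign (−1)^0·-1^-2·+1^3 = +1.
(1451885, -55614 / ℚ) ramifies at {2, 3, 13, 17, 19, 23, 29, 31}: a division algebra.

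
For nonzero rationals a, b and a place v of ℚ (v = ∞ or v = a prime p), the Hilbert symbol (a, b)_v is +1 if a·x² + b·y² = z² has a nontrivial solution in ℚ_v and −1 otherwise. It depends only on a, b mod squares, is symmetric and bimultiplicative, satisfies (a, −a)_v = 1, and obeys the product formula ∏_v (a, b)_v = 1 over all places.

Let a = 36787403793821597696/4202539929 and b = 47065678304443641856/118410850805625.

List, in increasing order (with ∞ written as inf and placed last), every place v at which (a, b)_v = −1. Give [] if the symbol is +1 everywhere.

Mod squares: a ≡ 587366, b ≡ 19. Check v ∈ {∞, 2, 3, 5, 7, 13, 19, 29, 37, 41, 43, 47}.
v=47: a=47^0·(≡12), b=47^-2·(≡30) mod 47; (12|47)=+1, (30|47)=-1; (−1)^{0·-2·23}·(+1)^-2·(-1)^0 = +1.
v=5: a=5^0·(≡4), b=5^-4·(≡4) mod 5; (4|5)=+1, (4|5)=+1; (−1)^{0·-4·2}·(+1)^-4·(+1)^0 = +1.
v=3: a=3^-6·(≡2), b=3^-6·(≡1) mod 3; (2|3)=-1, (1|3)=+1; (−1)^{-6·-6·1}·(-1)^-6·(+1)^-6 = +1.
v=7: a=7^-8·(≡3), b=7^-6·(≡6) mod 7; (3|7)=-1, (6|7)=-1; (−1)^{-8·-6·3}·(-1)^-6·(-1)^-8 = +1.
v=13: a=13^3·(≡7), b=13^2·(≡5) mod 13; (7|13)=-1, (5|13)=-1; (−1)^{3·2·6}·(-1)^2·(-1)^3 = -1.
v=29: a=29^3·(≡3), b=29^2·(≡8) mod 29; (3|29)=-1, (8|29)=-1; (−1)^{3·2·14}·(-1)^2·(-1)^3 = -1.
v=19: a=19^1·(≡5), b=19^1·(≡17) mod 19; (5|19)=+1, (17|19)=+1; (−1)^{1·1·9}·(+1)^1·(+1)^1 = -1.
v=∞: 587366 > 0 and 19 > 0  ⇒  (a,b)_∞ = +1.
v=41: a=41^3·(≡3), b=41^2·(≡34) mod 41; (3|41)=-1, (34|41)=-1; (−1)^{3·2·20}·(-1)^2·(-1)^3 = -1.
v=2: v_2(a)=19, v_2(b)=12; units ≡ 3, 3 (mod 8); ε·ε+αω+βω = 1·1+19·1+12·1 ≡ 0  ⇒  (a,b)_2 = +1.
v=43: a=43^0·(≡42), b=43^2·(≡37) mod 43; (42|43)=-1, (37|43)=-1; (−1)^{0·2·21}·(-1)^2·(-1)^0 = +1.
v=37: a=37^0·(≡7), b=37^2·(≡32) mod 37; (7|37)=+1, (32|37)=-1; (−1)^{0·2·18}·(+1)^2·(-1)^0 = +1.
(587366, 19 / ℚ) ramifies at {13, 19, 29, 41}: a division algebra.

[13, 19, 29, 41]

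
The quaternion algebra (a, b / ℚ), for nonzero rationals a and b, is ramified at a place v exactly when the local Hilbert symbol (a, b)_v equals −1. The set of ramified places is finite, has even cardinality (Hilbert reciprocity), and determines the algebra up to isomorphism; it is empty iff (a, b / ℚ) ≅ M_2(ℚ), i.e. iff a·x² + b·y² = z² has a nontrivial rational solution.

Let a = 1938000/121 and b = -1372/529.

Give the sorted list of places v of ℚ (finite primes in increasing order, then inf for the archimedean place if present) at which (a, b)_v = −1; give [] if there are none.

Mod squares: a ≡ 4845, b ≡ -7. Check v ∈ {∞, 2, 3, 5, 7, 11, 17, 19, 23}.
v=17: a=17^1·(≡16), b=17^0·(≡11) mod 17; (16|17)=+1, (11|17)=-1; (−1)^{1·0·8}·(+1)^0·(-1)^1 = -1.
v=7: a=7^0·(≡4), b=7^3·(≡6) mod 7; (4|7)=+1, (6|7)=-1; (−1)^{0·3·3}·(+1)^3·(-1)^0 = +1.
v=11: a=11^-2·(≡9), b=11^0·(≡3) mod 11; (9|11)=+1, (3|11)=+1; (−1)^{-2·0·5}·(+1)^0·(+1)^-2 = +1.
v=5: a=5^3·(≡4), b=5^0·(≡2) mod 5; (4|5)=+1, (2|5)=-1; (−1)^{3·0·2}·(+1)^0·(-1)^3 = -1.
v=3: a=3^1·(≡1), b=3^0·(≡2) mod 3; (1|3)=+1, (2|3)=-1; (−1)^{1·0·1}·(+1)^0·(-1)^1 = -1.
v=2: v_2(a)=4, v_2(b)=2; units ≡ 5, 1 (mod 8); ε·ε+αω+βω = 0·0+4·0+2·1 ≡ 0  ⇒  (a,b)_2 = +1.
v=23: a=23^0·(≡11), b=23^-2·(≡8) mod 23; (11|23)=-1, (8|23)=+1; (−1)^{0·-2·11}·(-1)^-2·(+1)^0 = +1.
v=19: a=19^1·(≡12), b=19^0·(≡14) mod 19; (12|19)=-1, (14|19)=-1; (−1)^{1·0·9}·(-1)^0·(-1)^1 = -1.
v=∞: 4845 > 0 and -7 < 0  ⇒  (a,b)_∞ = +1.
|Ram(4845, -7)| = 4, even; anisotropic at {3, 5, 17, 19}.

[3, 5, 17, 19]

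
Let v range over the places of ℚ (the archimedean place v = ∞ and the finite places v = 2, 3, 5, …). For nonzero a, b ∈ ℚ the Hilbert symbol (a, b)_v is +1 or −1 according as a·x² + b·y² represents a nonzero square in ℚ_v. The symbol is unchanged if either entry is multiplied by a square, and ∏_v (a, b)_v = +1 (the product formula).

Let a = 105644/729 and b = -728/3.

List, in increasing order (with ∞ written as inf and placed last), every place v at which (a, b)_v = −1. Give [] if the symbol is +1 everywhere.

(a, b) ≡ (11, -546) mod (ℚ^×)²; places V = {2, 3, 7, 11, 13, ∞}.
(a,b)_2: α=2, β=3; u≡3, v≡7 (mod 8); ε(u)ε(v)=1·1, αω(v)=2·0, βω(u)=3·1; sum ≡ 0  ⇒  +1.
(a,b)_∞: sgn(11)=+, sgn(-546)=−, so +1.
(a,b)_11: α=1, u≡4; β=0, v≡3 (mod 11); (4|11)=+1, (3|11)=+1; sign (−1)^0·+1^0·+1^1 = +1.
(a,b)_7: α=4, u≡2; β=1, v≡5 (mod 7); (2|7)=+1, (5|7)=-1; sign (−1)^0·+1^1·-1^4 = +1.
(a,b)_3: α=-6, u≡2; β=-1, v≡1 (mod 3); (2|3)=-1, (1|3)=+1; sign (−1)^0·-1^-1·+1^-6 = -1.
(a,b)_13: α=0, u≡6; β=1, v≡3 (mod 13); (6|13)=-1, (3|13)=+1; sign (−1)^0·-1^1·+1^0 = -1.
|Ram(11, -546)| = 2, even; anisotropic at {3, 13}.

[3, 13]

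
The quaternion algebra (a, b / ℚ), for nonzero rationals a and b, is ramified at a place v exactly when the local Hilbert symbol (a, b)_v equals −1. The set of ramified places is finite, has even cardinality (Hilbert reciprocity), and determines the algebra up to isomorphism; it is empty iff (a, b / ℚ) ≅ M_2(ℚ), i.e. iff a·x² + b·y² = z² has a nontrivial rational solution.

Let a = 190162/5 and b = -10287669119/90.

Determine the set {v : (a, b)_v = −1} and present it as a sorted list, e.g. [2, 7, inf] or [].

(a, b) ≡ (3290, -7264790) mod (ℚ^×)²; places V = {2, 3, 5, 7, 13, 17, 29, 41, 47, ∞}.
(a,b)_∞: sgn(3290)=+, sgn(-7264790)=−, so +1.
(a,b)_47: α=1, u≡29; β=1, v≡26 (mod 47); (29|47)=-1, (26|47)=-1; sign (−1)^1·-1^1·-1^1 = -1.
(a,b)_7: α=1, u≡4; β=2, v≡3 (mod 7); (4|7)=+1, (3|7)=-1; sign (−1)^0·+1^2·-1^1 = -1.
(a,b)_3: α=0, u≡2; β=-2, v≡1 (mod 3); (2|3)=-1, (1|3)=+1; sign (−1)^0·-1^-2·+1^0 = +1.
(a,b)_41: α=0, u≡9; β=1, v≡27 (mod 41); (9|41)=+1, (27|41)=-1; sign (−1)^0·+1^1·-1^0 = +1.
(a,b)_29: α=0, u≡25; β=1, v≡15 (mod 29); (25|29)=+1, (15|29)=-1; sign (−1)^0·+1^1·-1^0 = +1.
(a,b)_2: α=1, β=-1; u≡5, v≡5 (mod 8); ε(u)ε(v)=0·0, αω(v)=1·1, βω(u)=-1·1; sum ≡ 0  ⇒  +1.
(a,b)_13: α=0, u≡10; β=1, v≡10 (mod 13); (10|13)=+1, (10|13)=+1; sign (−1)^0·+1^1·+1^0 = +1.
(a,b)_17: α=2, u≡16; β=2, v≡14 (mod 17); (16|17)=+1, (14|17)=-1; sign (−1)^0·+1^2·-1^2 = +1.
(a,b)_5: α=-1, u≡2; β=-1, v≡2 (mod 5); (2|5)=-1, (2|5)=-1; sign (−1)^0·-1^-1·-1^-1 = +1.
|Ram(3290, -7264790)| = 2, even; anisotropic at {7, 47}.

[7, 47]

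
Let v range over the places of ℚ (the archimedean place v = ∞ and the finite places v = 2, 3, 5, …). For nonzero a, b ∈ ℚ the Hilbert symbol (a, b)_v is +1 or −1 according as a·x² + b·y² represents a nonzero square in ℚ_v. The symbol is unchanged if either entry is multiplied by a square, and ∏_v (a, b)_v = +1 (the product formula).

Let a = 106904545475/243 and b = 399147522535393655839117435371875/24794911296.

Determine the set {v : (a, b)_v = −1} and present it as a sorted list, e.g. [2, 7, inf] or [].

[3, 5, 7, 13, 17, 19]

(a, b) ≡ (210273, 267995) mod (ℚ^×)²; places V = {2, 3, 5, 7, 13, 17, 19, 31, ∞}.
(a,b)_19: α=3, u≡9; β=11, v≡4 (mod 19); (9|19)=+1, (4|19)=+1; sign (−1)^1·+1^11·+1^3 = -1.
(a,b)_2: α=0, β=-6; u≡1, v≡3 (mod 8); ε(u)ε(v)=0·1, αω(v)=0·1, βω(u)=-6·0; sum ≡ 0  ⇒  +1.
(a,b)_17: α=1, u≡7; β=2, v≡12 (mod 17); (7|17)=-1, (12|17)=-1; sign (−1)^0·-1^2·-1^1 = -1.
(a,b)_7: α=1, u≡4; β=3, v≡4 (mod 7); (4|7)=+1, (4|7)=+1; sign (−1)^1·+1^3·+1^1 = -1.
(a,b)_5: α=2, u≡3; β=5, v≡4 (mod 5); (3|5)=-1, (4|5)=+1; sign (−1)^0·-1^5·+1^2 = -1.
(a,b)_13: α=2, u≡7; β=5, v≡4 (mod 13); (7|13)=-1, (4|13)=+1; sign (−1)^0·-1^5·+1^2 = -1.
(a,b)_3: α=-5, u≡2; β=-18, v≡2 (mod 3); (2|3)=-1, (2|3)=-1; sign (−1)^0·-1^-18·-1^-5 = -1.
(a,b)_∞: sgn(210273)=+, sgn(267995)=+, so +1.
(a,b)_31: α=1, u≡10; β=3, v≡30 (mod 31); (10|31)=+1, (30|31)=-1; sign (−1)^1·+1^3·-1^1 = +1.
(210273, 267995 / ℚ) ramifies at {3, 5, 7, 13, 17, 19}: a division algebra.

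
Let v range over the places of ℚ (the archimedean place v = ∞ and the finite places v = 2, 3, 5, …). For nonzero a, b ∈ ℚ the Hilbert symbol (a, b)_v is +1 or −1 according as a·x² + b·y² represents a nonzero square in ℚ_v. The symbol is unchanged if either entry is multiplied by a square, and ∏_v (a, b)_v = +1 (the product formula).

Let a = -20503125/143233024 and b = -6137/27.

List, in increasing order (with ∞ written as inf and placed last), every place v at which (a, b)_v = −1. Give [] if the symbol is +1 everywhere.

[17, inf]

(a, b) ≡ (-5, -51) mod (ℚ^×)²; places V = {2, 3, 5, 11, 17, 19, ∞}.
(a,b)_3: α=8, u≡1; β=-3, v≡1 (mod 3); (1|3)=+1, (1|3)=+1; sign (−1)^0·+1^-3·+1^8 = +1.
(a,b)_5: α=5, u≡1; β=0, v≡4 (mod 5); (1|5)=+1, (4|5)=+1; sign (−1)^0·+1^0·+1^5 = +1.
(a,b)_∞: sgn(-5)=−, sgn(-51)=−, so -1.
(a,b)_17: α=-2, u≡10; β=1, v≡3 (mod 17); (10|17)=-1, (3|17)=-1; sign (−1)^0·-1^1·-1^-2 = -1.
(a,b)_11: α=-2, u≡6; β=0, v≡9 (mod 11); (6|11)=-1, (9|11)=+1; sign (−1)^0·-1^0·+1^-2 = +1.
(a,b)_19: α=0, u≡15; β=2, v≡5 (mod 19); (15|19)=-1, (5|19)=+1; sign (−1)^0·-1^2·+1^0 = +1.
(a,b)_2: α=-12, β=0; u≡3, v≡5 (mod 8); ε(u)ε(v)=1·0, αω(v)=-12·1, βω(u)=0·1; sum ≡ 0  ⇒  +1.
Ram(-5, -51) = {17, ∞}; no ℚ_17-point on the conic.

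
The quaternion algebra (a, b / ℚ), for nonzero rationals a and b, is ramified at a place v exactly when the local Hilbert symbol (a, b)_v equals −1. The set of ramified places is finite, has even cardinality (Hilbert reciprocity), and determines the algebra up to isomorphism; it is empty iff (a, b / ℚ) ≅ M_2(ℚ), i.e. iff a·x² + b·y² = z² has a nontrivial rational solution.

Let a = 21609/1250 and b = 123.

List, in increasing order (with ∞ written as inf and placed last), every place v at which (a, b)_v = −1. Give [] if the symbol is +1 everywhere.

(a, b) ≡ (2, 123) mod (ℚ^×)²; places V = {2, 3, 5, 7, 41, ∞}.
(a,b)_∞: sgn(2)=+, sgn(123)=+, so +1.
(a,b)_7: α=4, u≡4; β=0, v≡4 (mod 7); (4|7)=+1, (4|7)=+1; sign (−1)^0·+1^0·+1^4 = +1.
(a,b)_41: α=0, u≡37; β=1, v≡3 (mod 41); (37|41)=+1, (3|41)=-1; sign (−1)^0·+1^1·-1^0 = +1.
(a,b)_2: α=-1, β=0; u≡1, v≡3 (mod 8); ε(u)ε(v)=0·1, αω(v)=-1·1, βω(u)=0·0; sum ≡ 1  ⇒  -1.
(a,b)_3: α=2, u≡2; β=1, v≡2 (mod 3); (2|3)=-1, (2|3)=-1; sign (−1)^0·-1^1·-1^2 = -1.
(a,b)_5: α=-4, u≡2; β=0, v≡3 (mod 5); (2|5)=-1, (3|5)=-1; sign (−1)^0·-1^0·-1^-4 = +1.
Ram(2, 123) = {2, 3}; no ℚ_2-point on the conic.

[2, 3]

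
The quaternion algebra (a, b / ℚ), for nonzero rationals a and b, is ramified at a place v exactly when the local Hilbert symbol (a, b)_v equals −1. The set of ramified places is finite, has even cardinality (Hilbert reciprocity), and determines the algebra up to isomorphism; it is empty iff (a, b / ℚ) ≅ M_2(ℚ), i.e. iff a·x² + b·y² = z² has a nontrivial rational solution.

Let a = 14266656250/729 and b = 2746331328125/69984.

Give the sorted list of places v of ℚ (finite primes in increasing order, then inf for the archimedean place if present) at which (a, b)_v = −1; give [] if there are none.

Mod squares: a ≡ 154, b ≡ 30. Check v ∈ {∞, 2, 3, 5, 7, 11}.
v=∞: 154 > 0 and 30 > 0  ⇒  (a,b)_∞ = +1.
v=3: a=3^-6·(≡1), b=3^-7·(≡1) mod 3; (1|3)=+1, (1|3)=+1; (−1)^{-6·-7·1}·(+1)^-7·(+1)^-6 = +1.
v=11: a=11^3·(≡3), b=11^4·(≡10) mod 11; (3|11)=+1, (10|11)=-1; (−1)^{3·4·5}·(+1)^4·(-1)^3 = -1.
v=5: a=5^6·(≡4), b=5^7·(≡4) mod 5; (4|5)=+1, (4|5)=+1; (−1)^{6·7·2}·(+1)^7·(+1)^6 = +1.
v=2: v_2(a)=1, v_2(b)=-5; units ≡ 5, 7 (mod 8); ε·ε+αω+βω = 0·1+1·0+-5·1 ≡ 1  ⇒  (a,b)_2 = -1.
v=7: a=7^3·(≡2), b=7^4·(≡4) mod 7; (2|7)=+1, (4|7)=+1; (−1)^{3·4·3}·(+1)^4·(+1)^3 = +1.
(154, 30 / ℚ) ramifies at {2, 11}: a division algebra.

[2, 11]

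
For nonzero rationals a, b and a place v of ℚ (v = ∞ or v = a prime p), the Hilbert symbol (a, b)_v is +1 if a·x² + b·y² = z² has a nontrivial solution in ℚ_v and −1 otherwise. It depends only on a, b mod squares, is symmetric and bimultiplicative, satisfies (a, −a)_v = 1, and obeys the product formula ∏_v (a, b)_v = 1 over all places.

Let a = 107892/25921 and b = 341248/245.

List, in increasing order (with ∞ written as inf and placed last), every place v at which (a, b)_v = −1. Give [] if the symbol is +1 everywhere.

Mod squares: a ≡ 37, b ≡ 6665. Check v ∈ {∞, 2, 3, 5, 7, 23, 31, 37, 43}.
v=3: a=3^6·(≡1), b=3^0·(≡2) mod 3; (1|3)=+1, (2|3)=-1; (−1)^{6·0·1}·(+1)^0·(-1)^6 = +1.
v=7: a=7^-2·(≡2), b=7^-2·(≡1) mod 7; (2|7)=+1, (1|7)=+1; (−1)^{-2·-2·3}·(+1)^-2·(+1)^-2 = +1.
v=43: a=43^0·(≡37), b=43^1·(≡18) mod 43; (37|43)=-1, (18|43)=-1; (−1)^{0·1·21}·(-1)^1·(-1)^0 = -1.
v=5: a=5^0·(≡2), b=5^-1·(≡2) mod 5; (2|5)=-1, (2|5)=-1; (−1)^{0·-1·2}·(-1)^-1·(-1)^0 = -1.
v=23: a=23^-2·(≡15), b=23^0·(≡9) mod 23; (15|23)=-1, (9|23)=+1; (−1)^{-2·0·11}·(-1)^0·(+1)^-2 = +1.
v=2: v_2(a)=2, v_2(b)=8; units ≡ 5, 1 (mod 8); ε·ε+αω+βω = 0·0+2·0+8·1 ≡ 0  ⇒  (a,b)_2 = +1.
v=37: a=37^1·(≡12), b=37^0·(≡24) mod 37; (12|37)=+1, (24|37)=-1; (−1)^{1·0·18}·(+1)^0·(-1)^1 = -1.
v=∞: 37 > 0 and 6665 > 0  ⇒  (a,b)_∞ = +1.
v=31: a=31^0·(≡21), b=31^1·(≡30) mod 31; (21|31)=-1, (30|31)=-1; (−1)^{0·1·15}·(-1)^1·(-1)^0 = -1.
|Ram(37, 6665)| = 4, even; anisotropic at {5, 31, 37, 43}.

[5, 31, 37, 43]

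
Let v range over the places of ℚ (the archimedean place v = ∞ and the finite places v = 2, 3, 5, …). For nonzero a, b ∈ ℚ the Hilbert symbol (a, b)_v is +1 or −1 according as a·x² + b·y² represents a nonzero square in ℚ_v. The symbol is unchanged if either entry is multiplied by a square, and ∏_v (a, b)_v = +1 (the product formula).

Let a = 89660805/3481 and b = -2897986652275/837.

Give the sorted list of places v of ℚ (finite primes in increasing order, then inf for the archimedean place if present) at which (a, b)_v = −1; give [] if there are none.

[3, 5, 37, 43]

Mod squares: a ≡ 310245, b ≡ -20174583. Check v ∈ {∞, 2, 3, 5, 11, 13, 17, 31, 37, 41, 43, 59}.
v=5: a=5^1·(≡1), b=5^2·(≡2) mod 5; (1|5)=+1, (2|5)=-1; (−1)^{1·2·2}·(+1)^2·(-1)^1 = -1.
v=11: a=11^0·(≡5), b=11^1·(≡7) mod 11; (5|11)=+1, (7|11)=-1; (−1)^{0·1·5}·(+1)^1·(-1)^0 = +1.
v=3: a=3^1·(≡2), b=3^-3·(≡2) mod 3; (2|3)=-1, (2|3)=-1; (−1)^{1·-3·1}·(-1)^-3·(-1)^1 = -1.
v=∞: 310245 > 0 and -20174583 < 0  ⇒  (a,b)_∞ = +1.
v=17: a=17^2·(≡14), b=17^2·(≡3) mod 17; (14|17)=-1, (3|17)=-1; (−1)^{2·2·8}·(-1)^2·(-1)^2 = +1.
v=59: a=59^-2·(≡39), b=59^0·(≡42) mod 59; (39|59)=-1, (42|59)=-1; (−1)^{-2·0·29}·(-1)^0·(-1)^-2 = +1.
v=43: a=43^1·(≡32), b=43^2·(≡26) mod 43; (32|43)=-1, (26|43)=-1; (−1)^{1·2·21}·(-1)^2·(-1)^1 = -1.
v=41: a=41^0·(≡1), b=41^1·(≡3) mod 41; (1|41)=+1, (3|41)=-1; (−1)^{0·1·20}·(+1)^1·(-1)^0 = +1.
v=31: a=31^0·(≡7), b=31^-1·(≡23) mod 31; (7|31)=+1, (23|31)=-1; (−1)^{0·-1·15}·(+1)^-1·(-1)^0 = +1.
v=13: a=13^1·(≡3), b=13^1·(≡4) mod 13; (3|13)=+1, (4|13)=+1; (−1)^{1·1·6}·(+1)^1·(+1)^1 = +1.
v=37: a=37^1·(≡8), b=37^1·(≡9) mod 37; (8|37)=-1, (9|37)=+1; (−1)^{1·1·18}·(-1)^1·(+1)^1 = -1.
v=2: v_2(a)=0, v_2(b)=0; units ≡ 5, 1 (mod 8); ε·ε+αω+βω = 0·0+0·0+0·1 ≡ 0  ⇒  (a,b)_2 = +1.
Ram(310245, -20174583) = {3, 5, 37, 43}; no ℚ_3-point on the conic.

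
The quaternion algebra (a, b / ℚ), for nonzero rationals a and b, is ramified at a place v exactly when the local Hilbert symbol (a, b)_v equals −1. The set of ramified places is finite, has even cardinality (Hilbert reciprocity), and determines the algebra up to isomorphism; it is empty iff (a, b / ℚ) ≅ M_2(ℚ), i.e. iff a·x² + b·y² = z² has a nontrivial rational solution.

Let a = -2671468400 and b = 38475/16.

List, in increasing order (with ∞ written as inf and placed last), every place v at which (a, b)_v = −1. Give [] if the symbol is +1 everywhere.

[23, 29]

Mod squares: a ≡ -6678671, b ≡ 19. Check v ∈ {∞, 2, 3, 5, 17, 19, 23, 29, 31}.
v=23: a=23^1·(≡5), b=23^0·(≡17) mod 23; (5|23)=-1, (17|23)=-1; (−1)^{1·0·11}·(-1)^0·(-1)^1 = -1.
v=5: a=5^2·(≡4), b=5^2·(≡4) mod 5; (4|5)=+1, (4|5)=+1; (−1)^{2·2·2}·(+1)^2·(+1)^2 = +1.
v=2: v_2(a)=4, v_2(b)=-4; units ≡ 1, 3 (mod 8); ε·ε+αω+βω = 0·1+4·1+-4·0 ≡ 0  ⇒  (a,b)_2 = +1.
v=29: a=29^1·(≡2), b=29^0·(≡14) mod 29; (2|29)=-1, (14|29)=-1; (−1)^{1·0·14}·(-1)^0·(-1)^1 = -1.
v=17: a=17^1·(≡12), b=17^0·(≡13) mod 17; (12|17)=-1, (13|17)=+1; (−1)^{1·0·8}·(-1)^0·(+1)^1 = +1.
v=3: a=3^0·(≡1), b=3^4·(≡1) mod 3; (1|3)=+1, (1|3)=+1; (−1)^{0·4·1}·(+1)^4·(+1)^0 = +1.
v=∞: -6678671 < 0 and 19 > 0  ⇒  (a,b)_∞ = +1.
v=31: a=31^1·(≡4), b=31^0·(≡8) mod 31; (4|31)=+1, (8|31)=+1; (−1)^{1·0·15}·(+1)^0·(+1)^1 = +1.
v=19: a=19^1·(≡10), b=19^1·(≡9) mod 19; (10|19)=-1, (9|19)=+1; (−1)^{1·1·9}·(-1)^1·(+1)^1 = +1.
(-6678671, 19 / ℚ) ramifies at {23, 29}: a division algebra.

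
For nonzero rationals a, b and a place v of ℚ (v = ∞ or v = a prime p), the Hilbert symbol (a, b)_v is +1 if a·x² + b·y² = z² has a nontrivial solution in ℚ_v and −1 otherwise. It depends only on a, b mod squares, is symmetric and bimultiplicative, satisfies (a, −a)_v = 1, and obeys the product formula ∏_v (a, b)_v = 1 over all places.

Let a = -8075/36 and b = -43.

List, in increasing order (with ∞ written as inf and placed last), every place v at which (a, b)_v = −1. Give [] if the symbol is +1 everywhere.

Mod squares: a ≡ -323, b ≡ -43. Check v ∈ {∞, 2, 3, 5, 17, 19, 43}.
v=43: a=43^0·(≡11), b=43^1·(≡42) mod 43; (11|43)=+1, (42|43)=-1; (−1)^{0·1·21}·(+1)^1·(-1)^0 = +1.
v=3: a=3^-2·(≡1), b=3^0·(≡2) mod 3; (1|3)=+1, (2|3)=-1; (−1)^{-2·0·1}·(+1)^0·(-1)^-2 = +1.
v=2: v_2(a)=-2, v_2(b)=0; units ≡ 5, 5 (mod 8); ε·ε+αω+βω = 0·0+-2·1+0·1 ≡ 0  ⇒  (a,b)_2 = +1.
v=17: a=17^1·(≡9), b=17^0·(≡8) mod 17; (9|17)=+1, (8|17)=+1; (−1)^{1·0·8}·(+1)^0·(+1)^1 = +1.
v=19: a=19^1·(≡13), b=19^0·(≡14) mod 19; (13|19)=-1, (14|19)=-1; (−1)^{1·0·9}·(-1)^0·(-1)^1 = -1.
v=∞: -323 < 0 and -43 < 0  ⇒  (a,b)_∞ = -1.
v=5: a=5^2·(≡2), b=5^0·(≡2) mod 5; (2|5)=-1, (2|5)=-1; (−1)^{2·0·2}·(-1)^0·(-1)^2 = +1.
(-323, -43 / ℚ) ramifies at {19, ∞}: a division algebra.

[19, inf]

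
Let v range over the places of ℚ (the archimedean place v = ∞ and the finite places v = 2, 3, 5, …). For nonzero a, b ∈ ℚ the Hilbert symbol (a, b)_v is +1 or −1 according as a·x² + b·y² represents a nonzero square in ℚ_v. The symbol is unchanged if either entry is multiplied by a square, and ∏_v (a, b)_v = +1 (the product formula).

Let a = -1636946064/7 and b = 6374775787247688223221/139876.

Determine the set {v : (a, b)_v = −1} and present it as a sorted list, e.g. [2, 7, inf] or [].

[7, 13, 19, 23]

(a, b) ≡ (-150423, 4669) mod (ℚ^×)²; places V = {2, 3, 7, 11, 13, 17, 19, 23, 29, 31, ∞}.
(a,b)_19: α=1, u≡1; β=0, v≡14 (mod 19); (1|19)=+1, (14|19)=-1; sign (−1)^0·+1^0·-1^1 = -1.
(a,b)_11: α=0, u≡7; β=-2, v≡5 (mod 11); (7|11)=-1, (5|11)=+1; sign (−1)^0·-1^-2·+1^0 = +1.
(a,b)_2: α=4, β=-2; u≡1, v≡5 (mod 8); ε(u)ε(v)=0·0, αω(v)=4·1, βω(u)=-2·0; sum ≡ 0  ⇒  +1.
(a,b)_13: α=1, u≡3; β=2, v≡5 (mod 13); (3|13)=+1, (5|13)=-1; sign (−1)^0·+1^2·-1^1 = -1.
(a,b)_29: α=1, u≡16; β=3, v≡22 (mod 29); (16|29)=+1, (22|29)=+1; sign (−1)^0·+1^3·+1^1 = +1.
(a,b)_23: α=2, u≡17; β=5, v≡21 (mod 23); (17|23)=-1, (21|23)=-1; sign (−1)^0·-1^5·-1^2 = -1.
(a,b)_7: α=-1, u≡2; β=3, v≡4 (mod 7); (2|7)=+1, (4|7)=+1; sign (−1)^1·+1^3·+1^-1 = -1.
(a,b)_3: α=3, u≡1; β=6, v≡1 (mod 3); (1|3)=+1, (1|3)=+1; sign (−1)^0·+1^6·+1^3 = +1.
(a,b)_17: α=0, u≡5; β=-2, v≡14 (mod 17); (5|17)=-1, (14|17)=-1; sign (−1)^0·-1^-2·-1^0 = +1.
(a,b)_∞: sgn(-150423)=−, sgn(4669)=+, so +1.
(a,b)_31: α=0, u≡10; β=2, v≡28 (mod 31); (10|31)=+1, (28|31)=+1; sign (−1)^0·+1^2·+1^0 = +1.
(-150423, 4669 / ℚ) ramifies at {7, 13, 19, 23}: a division algebra.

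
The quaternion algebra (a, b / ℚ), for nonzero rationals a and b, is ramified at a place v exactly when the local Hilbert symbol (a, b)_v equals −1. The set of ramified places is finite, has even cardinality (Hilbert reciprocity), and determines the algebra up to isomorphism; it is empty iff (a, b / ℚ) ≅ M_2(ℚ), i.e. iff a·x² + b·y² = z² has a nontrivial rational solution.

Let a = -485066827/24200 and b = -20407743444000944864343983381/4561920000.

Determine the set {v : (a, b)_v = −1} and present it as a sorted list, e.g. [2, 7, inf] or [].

[2, 7, 23, inf]

Mod squares: a ≡ -8246, b ≡ -203918. Check v ∈ {∞, 2, 3, 5, 7, 11, 13, 19, 23, 31}.
v=5: a=5^-2·(≡1), b=5^-4·(≡2) mod 5; (1|5)=+1, (2|5)=-1; (−1)^{-2·-4·2}·(+1)^-4·(-1)^-2 = +1.
v=13: a=13^0·(≡4), b=13^1·(≡11) mod 13; (4|13)=+1, (11|13)=-1; (−1)^{0·1·6}·(+1)^1·(-1)^0 = +1.
v=23: a=23^0·(≡17), b=23^3·(≡6) mod 23; (17|23)=-1, (6|23)=+1; (−1)^{0·3·11}·(-1)^3·(+1)^0 = -1.
v=∞: -8246 < 0 and -203918 < 0  ⇒  (a,b)_∞ = -1.
v=2: v_2(a)=-3, v_2(b)=-13; units ≡ 5, 1 (mod 8); ε·ε+αω+βω = 0·0+-3·0+-13·1 ≡ 1  ⇒  (a,b)_2 = -1.
v=19: a=19^1·(≡14), b=19^4·(≡4) mod 19; (14|19)=-1, (4|19)=+1; (−1)^{1·4·9}·(-1)^4·(+1)^1 = +1.
v=3: a=3^0·(≡1), b=3^-4·(≡1) mod 3; (1|3)=+1, (1|3)=+1; (−1)^{0·-4·1}·(+1)^-4·(+1)^0 = +1.
v=31: a=31^1·(≡23), b=31^3·(≡9) mod 31; (23|31)=-1, (9|31)=+1; (−1)^{1·3·15}·(-1)^3·(+1)^1 = +1.
v=11: a=11^-2·(≡4), b=11^-1·(≡7) mod 11; (4|11)=+1, (7|11)=-1; (−1)^{-2·-1·5}·(+1)^-1·(-1)^-2 = +1.
v=7: a=7^7·(≡6), b=7^16·(≡5) mod 7; (6|7)=-1, (5|7)=-1; (−1)^{7·16·3}·(-1)^16·(-1)^7 = -1.
|Ram(-8246, -203918)| = 4, even; anisotropic at {2, 7, 23, ∞}.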